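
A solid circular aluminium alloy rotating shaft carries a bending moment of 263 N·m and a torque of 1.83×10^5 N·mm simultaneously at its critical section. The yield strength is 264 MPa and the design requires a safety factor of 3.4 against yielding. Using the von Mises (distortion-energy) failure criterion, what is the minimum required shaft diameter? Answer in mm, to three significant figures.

d = 34.3 mm

σ_allow = σ_y/n = 264/3.4 = 77.65 MPa.
For a solid shaft σ_b = 32M/(πd³) and τ = 16T/(πd³), so the von Mises stress is σ' = (16/πd³)·√(4M²+3T²).
√(4M²+3T²) = √(4×(263000)² + 3×(183000)²) = 614100 N·mm.
d³ = 16×614100/(π×77.65) = 40280 mm³.
d = 34.28 mm.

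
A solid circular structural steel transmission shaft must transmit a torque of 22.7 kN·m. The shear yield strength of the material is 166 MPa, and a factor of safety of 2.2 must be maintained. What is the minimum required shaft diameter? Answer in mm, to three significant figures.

Allowable shear stress τ_allow = 166/2.2 = 75.45 MPa.
For a solid shaft τ = 16T/(πd³), so d³ = 16T/(π τ_allow) = 16×2.2700×10^7/(π×75.45) = 1.532×10^6 mm³.
d = (1.532×10^6)^(1/3) = 115.3 mm.

d = 115 mm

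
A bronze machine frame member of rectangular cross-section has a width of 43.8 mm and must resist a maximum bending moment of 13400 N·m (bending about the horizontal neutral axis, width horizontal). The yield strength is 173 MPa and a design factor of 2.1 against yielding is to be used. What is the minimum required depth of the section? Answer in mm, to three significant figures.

h = 149 mm

σ_allow = 173/2.1 = 82.38 MPa.
For a rectangular section σ = 6M/(bh²), so h² = 6M/(b σ_allow) = 6×1.3400×10^7/(43.8×82.38) = 22280 mm².
h = 149.3 mm.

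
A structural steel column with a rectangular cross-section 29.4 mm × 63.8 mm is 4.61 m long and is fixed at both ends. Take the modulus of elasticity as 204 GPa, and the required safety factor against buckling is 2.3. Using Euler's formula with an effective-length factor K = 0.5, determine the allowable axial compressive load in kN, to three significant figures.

P_allow = 22.3 kN

Buckling occurs about the weak axis: I_min = h·b³/12 = 63.8×29.4³/12 = 135100 mm⁴ (b = 29.4 mm is the smaller dimension).
Effective length L_e = KL = 0.5×4.61 m = 2305 mm.
Euler critical load P_cr = π²EI/L_e² = π²×204000×135100/2305² = 51200 N.
P_allow = P_cr/n = 51200/2.3 = 22260 N.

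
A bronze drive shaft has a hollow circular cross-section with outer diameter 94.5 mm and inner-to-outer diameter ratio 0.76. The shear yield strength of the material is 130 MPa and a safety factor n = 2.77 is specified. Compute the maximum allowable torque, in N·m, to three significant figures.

T_allow = 5180 N·m

τ_allow = 130/2.77 = 46.93 MPa.
For a hollow shaft T_allow = τ_allow·πd_o³(1−k⁴)/16 with 1−k⁴ = 0.6664, so πd_o³(1−k⁴)/16 = 110400 mm³.
T_allow = 46.93×110400 = 5.182×10^6 N·mm = 5182 N·m.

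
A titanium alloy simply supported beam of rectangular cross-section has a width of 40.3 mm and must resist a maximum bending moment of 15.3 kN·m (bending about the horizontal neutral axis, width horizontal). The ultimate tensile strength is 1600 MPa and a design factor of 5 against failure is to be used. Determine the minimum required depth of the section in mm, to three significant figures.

σ_allow = 1600/5 = 320.0 MPa.
For a rectangular section σ = 6M/(bh²), so h² = 6M/(b σ_allow) = 6×1.5300×10^7/(40.3×320.0) = 7118 mm².
h = 84.37 mm.

h = 84.4 mm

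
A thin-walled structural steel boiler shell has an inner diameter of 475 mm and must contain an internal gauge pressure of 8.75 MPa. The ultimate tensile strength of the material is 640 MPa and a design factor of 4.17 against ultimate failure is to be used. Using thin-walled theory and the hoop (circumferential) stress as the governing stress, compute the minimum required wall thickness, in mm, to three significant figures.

σ_allow = 640/4.17 = 153.5 MPa.
Hoop stress σ_h = pD/(2t), so t = pD/(2σ_allow) = 8.75×475/(2×153.5) = 13.54 mm.

t = 13.5 mm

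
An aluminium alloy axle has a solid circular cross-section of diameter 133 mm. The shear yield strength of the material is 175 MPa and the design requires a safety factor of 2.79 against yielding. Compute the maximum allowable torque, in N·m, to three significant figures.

τ_allow = 175/2.79 = 62.72 MPa.
For a solid shaft T_allow = τ_allow·πd³/16; πd³/16 = π×133³/16 = 461900 mm³.
T_allow = 62.72×461900 = 2.897×10^7 N·mm = 28970 N·m.

T_allow = 29000 N·m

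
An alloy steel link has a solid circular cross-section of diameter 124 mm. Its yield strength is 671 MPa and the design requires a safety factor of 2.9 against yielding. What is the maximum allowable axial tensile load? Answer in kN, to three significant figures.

F_allow = 2790 kN

σ_allow = 671/2.9 = 231.4 MPa.
A = πd²/4 = π×124²/4 = 12080 mm².
F_allow = σ_allow × A = 231.4×12080 = 2.794×10^6 N.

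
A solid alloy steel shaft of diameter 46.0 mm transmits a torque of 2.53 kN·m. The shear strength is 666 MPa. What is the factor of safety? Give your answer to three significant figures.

n = 5.03

τ = 16T/(πd³) = 16×2530000/(π×46.0³) = 132.4 MPa.
n = τ_limit/τ = 666/132.4 = 5.031.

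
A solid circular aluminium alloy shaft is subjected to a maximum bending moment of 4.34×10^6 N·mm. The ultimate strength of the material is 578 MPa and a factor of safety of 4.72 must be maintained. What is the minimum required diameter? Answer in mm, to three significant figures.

σ_allow = 578/4.72 = 122.5 MPa.
For a solid circular section σ = 32M/(πd³), so d³ = 32M/(π σ_allow) = 32×4340000/(π×122.5) = 361000 mm³.
d = 71.20 mm.

d = 71.2 mm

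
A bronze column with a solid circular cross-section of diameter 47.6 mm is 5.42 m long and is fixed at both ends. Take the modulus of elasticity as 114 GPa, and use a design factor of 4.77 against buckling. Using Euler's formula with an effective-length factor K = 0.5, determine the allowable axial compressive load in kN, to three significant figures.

I = πd⁴/64 = π×47.6⁴/64 = 252000 mm⁴.
Effective length L_e = KL = 0.5×5.42 m = 2710 mm.
Euler critical load P_cr = π²EI/L_e² = π²×114000×252000/2710² = 38610 N.
P_allow = P_cr/n = 38610/4.77 = 8094 N.

P_allow = 8.09 kN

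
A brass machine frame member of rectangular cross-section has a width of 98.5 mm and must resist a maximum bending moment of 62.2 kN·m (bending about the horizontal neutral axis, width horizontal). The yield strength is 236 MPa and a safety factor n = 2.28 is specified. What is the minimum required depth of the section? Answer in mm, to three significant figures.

h = 191 mm

σ_allow = 236/2.28 = 103.5 MPa.
For a rectangular section σ = 6M/(bh²), so h² = 6M/(b σ_allow) = 6×6.2200×10^7/(98.5×103.5) = 36600 mm².
h = 191.3 mm.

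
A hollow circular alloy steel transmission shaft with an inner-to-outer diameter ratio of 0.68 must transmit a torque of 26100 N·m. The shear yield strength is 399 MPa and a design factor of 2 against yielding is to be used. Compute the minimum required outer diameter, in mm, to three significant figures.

τ_allow = 399/2 = 199.5 MPa.
For a hollow shaft τ = 16T/[πd_o³(1−k⁴)] with k = 0.68, so 1−k⁴ = 0.7862.
d_o³ = 16T/[π τ_allow (1−k⁴)] = 16×2.6100×10^7/(π×199.5×0.7862) = 847500 mm³.
d_o = 94.63 mm.

d_o = 94.6 mm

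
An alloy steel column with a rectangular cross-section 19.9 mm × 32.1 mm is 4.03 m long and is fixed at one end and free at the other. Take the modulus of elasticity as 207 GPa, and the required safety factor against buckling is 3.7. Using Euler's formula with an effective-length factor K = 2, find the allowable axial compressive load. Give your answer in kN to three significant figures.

Buckling occurs about the weak axis: I_min = h·b³/12 = 32.1×19.9³/12 = 21080 mm⁴ (b = 19.9 mm is the smaller dimension).
Effective length L_e = KL = 2×4.03 m = 8060 mm.
Euler critical load P_cr = π²EI/L_e² = π²×207000×21080/8060² = 663.0 N.
P_allow = P_cr/n = 663.0/3.7 = 179.2 N.

P_allow = 0.179 kN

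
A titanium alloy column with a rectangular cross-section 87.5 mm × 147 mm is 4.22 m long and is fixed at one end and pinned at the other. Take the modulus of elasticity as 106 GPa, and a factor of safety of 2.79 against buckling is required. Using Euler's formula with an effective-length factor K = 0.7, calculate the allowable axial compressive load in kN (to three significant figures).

Buckling occurs about the weak axis: I_min = h·b³/12 = 147×87.5³/12 = 8.207×10^6 mm⁴ (b = 87.5 mm is the smaller dimension).
Effective length L_e = KL = 0.7×4.22 m = 2954 mm.
Euler critical load P_cr = π²EI/L_e² = π²×106000×8.207×10^6/2954² = 983900 N.
P_allow = P_cr/n = 983900/2.79 = 352600 N.

P_allow = 353 kN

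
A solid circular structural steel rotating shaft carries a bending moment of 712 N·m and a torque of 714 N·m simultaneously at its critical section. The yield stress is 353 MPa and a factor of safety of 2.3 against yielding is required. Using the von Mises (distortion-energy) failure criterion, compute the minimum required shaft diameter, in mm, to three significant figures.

d = 39.7 mm

σ_allow = σ_y/n = 353/2.3 = 153.5 MPa.
For a solid shaft σ_b = 32M/(πd³) and τ = 16T/(πd³), so the von Mises stress is σ' = (16/πd³)·√(4M²+3T²).
√(4M²+3T²) = √(4×(712000)² + 3×(714000)²) = 1.886×10^6 N·mm.
d³ = 16×1.886×10^6/(π×153.5) = 62590 mm³.
d = 39.70 mm.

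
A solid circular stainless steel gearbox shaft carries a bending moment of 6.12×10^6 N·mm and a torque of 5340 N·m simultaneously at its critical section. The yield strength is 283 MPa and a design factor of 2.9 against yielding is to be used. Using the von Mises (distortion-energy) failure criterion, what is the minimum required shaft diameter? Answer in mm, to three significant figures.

σ_allow = σ_y/n = 283/2.9 = 97.59 MPa.
For a solid shaft σ_b = 32M/(πd³) and τ = 16T/(πd³), so the von Mises stress is σ' = (16/πd³)·√(4M²+3T²).
√(4M²+3T²) = √(4×(6.120×10^6)² + 3×(5.340×10^6)²) = 1.534×10^7 N·mm.
d³ = 16×1.534×10^7/(π×97.59) = 800700 mm³.
d = 92.86 mm.

d = 92.9 mm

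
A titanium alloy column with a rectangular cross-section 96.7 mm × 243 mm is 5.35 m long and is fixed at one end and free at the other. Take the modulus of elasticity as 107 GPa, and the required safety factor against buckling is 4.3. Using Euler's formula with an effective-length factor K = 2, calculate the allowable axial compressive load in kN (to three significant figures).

Buckling occurs about the weak axis: I_min = h·b³/12 = 243×96.7³/12 = 1.831×10^7 mm⁴ (b = 96.7 mm is the smaller dimension).
Effective length L_e = KL = 2×5.35 m = 10700 mm.
Euler critical load P_cr = π²EI/L_e² = π²×107000×1.831×10^7/10700² = 168900 N.
P_allow = P_cr/n = 168900/4.3 = 39280 N.

P_allow = 39.3 kN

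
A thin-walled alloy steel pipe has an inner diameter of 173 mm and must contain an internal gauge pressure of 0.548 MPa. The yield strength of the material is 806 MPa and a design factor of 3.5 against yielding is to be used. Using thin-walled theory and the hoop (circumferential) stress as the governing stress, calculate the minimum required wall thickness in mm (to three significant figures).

t = 0.206 mm

σ_allow = 806/3.5 = 230.3 MPa.
Hoop stress σ_h = pD/(2t), so t = pD/(2σ_allow) = 0.548×173/(2×230.3) = 0.2058 mm.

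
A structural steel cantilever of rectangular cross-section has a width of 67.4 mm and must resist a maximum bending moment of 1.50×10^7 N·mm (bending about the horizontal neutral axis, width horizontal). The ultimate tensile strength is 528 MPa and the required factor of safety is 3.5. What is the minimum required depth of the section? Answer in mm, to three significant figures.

σ_allow = 528/3.5 = 150.9 MPa.
For a rectangular section σ = 6M/(bh²), so h² = 6M/(b σ_allow) = 6×1.5000×10^7/(67.4×150.9) = 8851 mm².
h = 94.08 mm.

h = 94.1 mm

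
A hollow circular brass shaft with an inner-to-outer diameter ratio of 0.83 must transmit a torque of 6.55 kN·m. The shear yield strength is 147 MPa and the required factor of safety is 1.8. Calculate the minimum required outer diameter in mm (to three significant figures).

d_o = 92.0 mm

τ_allow = 147/1.8 = 81.67 MPa.
For a hollow shaft τ = 16T/[πd_o³(1−k⁴)] with k = 0.83, so 1−k⁴ = 0.5254.
d_o³ = 16T/[π τ_allow (1−k⁴)] = 16×6550000/(π×81.67×0.5254) = 777400 mm³.
d_o = 91.95 mm.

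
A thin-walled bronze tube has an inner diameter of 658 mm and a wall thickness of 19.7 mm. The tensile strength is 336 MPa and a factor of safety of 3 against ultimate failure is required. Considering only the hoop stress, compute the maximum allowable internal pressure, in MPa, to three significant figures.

σ_allow = 336/3 = 112.0 MPa.
σ_h = pD/(2t) → p_allow = 2σ_allow t/D = 2×112.0×19.7/658 = 6.706 MPa.

p_allow = 6.71 MPa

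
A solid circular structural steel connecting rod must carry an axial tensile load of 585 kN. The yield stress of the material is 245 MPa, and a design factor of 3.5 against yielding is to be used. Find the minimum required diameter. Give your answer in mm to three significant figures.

Allowable stress σ_allow = 245/3.5 = 70.00 MPa.
Required area A = F/σ_allow = 585000/70.00 = 8357 mm².
A = πd²/4 → d = √(4A/π) = 103.2 mm.

d = 103 mm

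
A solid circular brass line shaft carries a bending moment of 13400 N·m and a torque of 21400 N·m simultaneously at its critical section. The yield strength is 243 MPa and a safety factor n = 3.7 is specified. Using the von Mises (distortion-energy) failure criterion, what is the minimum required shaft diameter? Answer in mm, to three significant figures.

σ_allow = σ_y/n = 243/3.7 = 65.68 MPa.
For a solid shaft σ_b = 32M/(πd³) and τ = 16T/(πd³), so the von Mises stress is σ' = (16/πd³)·√(4M²+3T²).
√(4M²+3T²) = √(4×(1.340×10^7)² + 3×(2.140×10^7)²) = 4.574×10^7 N·mm.
d³ = 16×4.574×10^7/(π×65.68) = 3.547×10^6 mm³.
d = 152.5 mm.

d = 153 mm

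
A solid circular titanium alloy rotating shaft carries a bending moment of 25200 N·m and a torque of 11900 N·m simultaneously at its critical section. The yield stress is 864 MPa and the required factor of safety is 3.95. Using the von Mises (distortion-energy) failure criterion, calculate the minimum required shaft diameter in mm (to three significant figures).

σ_allow = σ_y/n = 864/3.95 = 218.7 MPa.
For a solid shaft σ_b = 32M/(πd³) and τ = 16T/(πd³), so the von Mises stress is σ' = (16/πd³)·√(4M²+3T²).
√(4M²+3T²) = √(4×(2.520×10^7)² + 3×(1.190×10^7)²) = 5.445×10^7 N·mm.
d³ = 16×5.445×10^7/(π×218.7) = 1.268×10^6 mm³.
d = 108.2 mm.

d = 108 mm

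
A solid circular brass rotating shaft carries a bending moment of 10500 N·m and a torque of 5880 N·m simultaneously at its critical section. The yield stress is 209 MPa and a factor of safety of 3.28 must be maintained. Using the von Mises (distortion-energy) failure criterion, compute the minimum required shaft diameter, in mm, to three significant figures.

σ_allow = σ_y/n = 209/3.28 = 63.72 MPa.
For a solid shaft σ_b = 32M/(πd³) and τ = 16T/(πd³), so the von Mises stress is σ' = (16/πd³)·√(4M²+3T²).
√(4M²+3T²) = √(4×(1.050×10^7)² + 3×(5.880×10^6)²) = 2.334×10^7 N·mm.
d³ = 16×2.334×10^7/(π×63.72) = 1.865×10^6 mm³.
d = 123.1 mm.

d = 123 mm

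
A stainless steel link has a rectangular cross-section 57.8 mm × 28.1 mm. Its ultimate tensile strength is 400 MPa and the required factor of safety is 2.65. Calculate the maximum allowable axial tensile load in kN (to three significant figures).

F_allow = 245 kN

σ_allow = 400/2.65 = 150.9 MPa.
A = 57.8×28.1 = 1624 mm².
F_allow = σ_allow × A = 150.9×1624 = 245200 N.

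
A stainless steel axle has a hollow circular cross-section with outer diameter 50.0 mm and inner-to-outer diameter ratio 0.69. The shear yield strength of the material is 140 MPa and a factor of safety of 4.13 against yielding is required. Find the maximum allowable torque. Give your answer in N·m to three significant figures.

T_allow = 643 N·m

τ_allow = 140/4.13 = 33.90 MPa.
For a hollow shaft T_allow = τ_allow·πd_o³(1−k⁴)/16 with 1−k⁴ = 0.7733, so πd_o³(1−k⁴)/16 = 18980 mm³.
T_allow = 33.90×18980 = 643400 N·mm = 643.4 N·m.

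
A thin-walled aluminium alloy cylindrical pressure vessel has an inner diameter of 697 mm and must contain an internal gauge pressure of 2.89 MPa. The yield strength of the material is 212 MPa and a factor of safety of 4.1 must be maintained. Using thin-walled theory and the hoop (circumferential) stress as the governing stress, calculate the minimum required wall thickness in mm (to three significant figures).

t = 19.5 mm

σ_allow = 212/4.1 = 51.71 MPa.
Hoop stress σ_h = pD/(2t), so t = pD/(2σ_allow) = 2.89×697/(2×51.71) = 19.48 mm.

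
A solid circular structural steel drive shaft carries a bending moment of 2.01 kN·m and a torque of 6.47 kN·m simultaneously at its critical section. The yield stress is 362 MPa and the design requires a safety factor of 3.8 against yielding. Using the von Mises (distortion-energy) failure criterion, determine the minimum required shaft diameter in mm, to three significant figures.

σ_allow = σ_y/n = 362/3.8 = 95.26 MPa.
For a solid shaft σ_b = 32M/(πd³) and τ = 16T/(πd³), so the von Mises stress is σ' = (16/πd³)·√(4M²+3T²).
√(4M²+3T²) = √(4×(2.010×10^6)² + 3×(6.470×10^6)²) = 1.191×10^7 N·mm.
d³ = 16×1.191×10^7/(π×95.26) = 636500 mm³.
d = 86.02 mm.

d = 86.0 mm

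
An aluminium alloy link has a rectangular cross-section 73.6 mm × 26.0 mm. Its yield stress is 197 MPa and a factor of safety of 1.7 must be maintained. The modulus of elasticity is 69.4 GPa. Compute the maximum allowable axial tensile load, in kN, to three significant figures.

F_allow = 222 kN

σ_allow = 197/1.7 = 115.9 MPa.
A = 73.6×26.0 = 1914 mm².
F_allow = σ_allow × A = 115.9×1914 = 221800 N.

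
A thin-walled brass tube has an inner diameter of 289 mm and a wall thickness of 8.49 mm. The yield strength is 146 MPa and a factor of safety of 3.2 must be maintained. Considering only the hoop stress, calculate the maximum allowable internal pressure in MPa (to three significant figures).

p_allow = 2.68 MPa

σ_allow = 146/3.2 = 45.62 MPa.
σ_h = pD/(2t) → p_allow = 2σ_allow t/D = 2×45.62×8.49/289 = 2.681 MPa.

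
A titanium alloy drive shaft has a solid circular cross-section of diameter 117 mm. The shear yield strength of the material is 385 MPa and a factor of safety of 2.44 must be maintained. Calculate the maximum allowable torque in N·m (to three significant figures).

τ_allow = 385/2.44 = 157.8 MPa.
For a solid shaft T_allow = τ_allow·πd³/16; πd³/16 = π×117³/16 = 314500 mm³.
T_allow = 157.8×314500 = 4.962×10^7 N·mm = 49620 N·m.

T_allow = 49600 N·m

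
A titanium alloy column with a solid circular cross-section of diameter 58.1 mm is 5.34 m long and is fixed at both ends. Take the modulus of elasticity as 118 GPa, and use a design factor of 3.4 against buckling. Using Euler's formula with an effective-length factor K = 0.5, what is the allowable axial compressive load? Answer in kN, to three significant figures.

I = πd⁴/64 = π×58.1⁴/64 = 559300 mm⁴.
Effective length L_e = KL = 0.5×5.34 m = 2670 mm.
Euler critical load P_cr = π²EI/L_e² = π²×118000×559300/2670² = 91380 N.
P_allow = P_cr/n = 91380/3.4 = 26880 N.

P_allow = 26.9 kN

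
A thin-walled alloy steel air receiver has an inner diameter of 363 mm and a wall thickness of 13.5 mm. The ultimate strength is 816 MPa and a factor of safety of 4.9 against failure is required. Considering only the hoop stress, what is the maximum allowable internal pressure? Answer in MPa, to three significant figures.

σ_allow = 816/4.9 = 166.5 MPa.
σ_h = pD/(2t) → p_allow = 2σ_allow t/D = 2×166.5×13.5/363 = 12.39 MPa.

p_allow = 12.4 MPa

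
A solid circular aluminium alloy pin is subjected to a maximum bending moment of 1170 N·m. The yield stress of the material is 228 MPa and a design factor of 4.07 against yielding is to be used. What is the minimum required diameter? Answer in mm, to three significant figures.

σ_allow = 228/4.07 = 56.02 MPa.
For a solid circular section σ = 32M/(πd³), so d³ = 32M/(π σ_allow) = 32×1170000/(π×56.02) = 212700 mm³.
d = 59.70 mm.

d = 59.7 mm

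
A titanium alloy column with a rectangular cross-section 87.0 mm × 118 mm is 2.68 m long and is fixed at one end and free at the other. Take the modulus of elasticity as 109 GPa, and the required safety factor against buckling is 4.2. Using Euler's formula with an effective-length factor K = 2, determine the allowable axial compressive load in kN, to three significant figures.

P_allow = 57.7 kN

Buckling occurs about the weak axis: I_min = h·b³/12 = 118×87.0³/12 = 6.475×10^6 mm⁴ (b = 87.0 mm is the smaller dimension).
Effective length L_e = KL = 2×2.68 m = 5360 mm.
Euler critical load P_cr = π²EI/L_e² = π²×109000×6.475×10^6/5360² = 242500 N.
P_allow = P_cr/n = 242500/4.2 = 57730 N.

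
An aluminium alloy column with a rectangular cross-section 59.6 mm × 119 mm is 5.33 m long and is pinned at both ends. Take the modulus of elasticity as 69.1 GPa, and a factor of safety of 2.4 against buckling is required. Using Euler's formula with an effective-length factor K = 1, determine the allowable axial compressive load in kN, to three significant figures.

P_allow = 21.0 kN

Buckling occurs about the weak axis: I_min = h·b³/12 = 119×59.6³/12 = 2.099×10^6 mm⁴ (b = 59.6 mm is the smaller dimension).
Effective length L_e = KL = 1×5.33 m = 5330 mm.
Euler critical load P_cr = π²EI/L_e² = π²×69100×2.099×10^6/5330² = 50400 N.
P_allow = P_cr/n = 50400/2.4 = 21000 N.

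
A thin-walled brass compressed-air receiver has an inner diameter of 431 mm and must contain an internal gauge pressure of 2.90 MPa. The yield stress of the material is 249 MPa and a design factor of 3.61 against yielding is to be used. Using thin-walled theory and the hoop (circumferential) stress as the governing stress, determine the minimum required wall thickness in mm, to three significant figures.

t = 9.06 mm

σ_allow = 249/3.61 = 68.98 MPa.
Hoop stress σ_h = pD/(2t), so t = pD/(2σ_allow) = 2.90×431/(2×68.98) = 9.061 mm.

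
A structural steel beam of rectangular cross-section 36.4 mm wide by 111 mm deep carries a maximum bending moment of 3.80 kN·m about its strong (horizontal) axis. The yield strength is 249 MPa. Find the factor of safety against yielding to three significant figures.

Section modulus S = bh²/6 = 36.4×111²/6 = 74750 mm³.
σ = M/S = 3800000/74750 = 50.84 MPa.
n = 249/50.84 = 4.898.

n = 4.90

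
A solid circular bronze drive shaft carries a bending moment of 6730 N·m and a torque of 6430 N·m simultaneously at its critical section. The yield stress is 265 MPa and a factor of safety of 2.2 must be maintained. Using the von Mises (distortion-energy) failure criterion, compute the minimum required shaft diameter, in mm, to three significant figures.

σ_allow = σ_y/n = 265/2.2 = 120.5 MPa.
For a solid shaft σ_b = 32M/(πd³) and τ = 16T/(πd³), so the von Mises stress is σ' = (16/πd³)·√(4M²+3T²).
√(4M²+3T²) = √(4×(6.730×10^6)² + 3×(6.430×10^6)²) = 1.747×10^7 N·mm.
d³ = 16×1.747×10^7/(π×120.5) = 738700 mm³.
d = 90.40 mm.

d = 90.4 mm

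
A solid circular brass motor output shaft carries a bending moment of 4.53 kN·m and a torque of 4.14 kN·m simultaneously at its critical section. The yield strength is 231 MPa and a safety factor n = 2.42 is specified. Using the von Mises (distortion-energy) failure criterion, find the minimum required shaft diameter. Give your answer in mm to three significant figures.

d = 85.1 mm

σ_allow = σ_y/n = 231/2.42 = 95.45 MPa.
For a solid shaft σ_b = 32M/(πd³) and τ = 16T/(πd³), so the von Mises stress is σ' = (16/πd³)·√(4M²+3T²).
√(4M²+3T²) = √(4×(4.530×10^6)² + 3×(4.140×10^6)²) = 1.155×10^7 N·mm.
d³ = 16×1.155×10^7/(π×95.45) = 616500 mm³.
d = 85.11 mm.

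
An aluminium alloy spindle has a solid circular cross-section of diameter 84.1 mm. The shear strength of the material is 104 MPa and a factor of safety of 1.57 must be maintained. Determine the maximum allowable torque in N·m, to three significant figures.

T_allow = 7740 N·m

τ_allow = 104/1.57 = 66.24 MPa.
For a solid shaft T_allow = τ_allow·πd³/16; πd³/16 = π×84.1³/16 = 116800 mm³.
T_allow = 66.24×116800 = 7.737×10^6 N·mm = 7737 N·m.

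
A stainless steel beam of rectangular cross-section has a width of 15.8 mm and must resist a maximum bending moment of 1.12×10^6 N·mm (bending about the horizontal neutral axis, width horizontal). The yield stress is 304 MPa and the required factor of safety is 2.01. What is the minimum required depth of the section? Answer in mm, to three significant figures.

σ_allow = 304/2.01 = 151.2 MPa.
For a rectangular section σ = 6M/(bh²), so h² = 6M/(b σ_allow) = 6×1120000/(15.8×151.2) = 2812 mm².
h = 53.03 mm.

h = 53.0 mm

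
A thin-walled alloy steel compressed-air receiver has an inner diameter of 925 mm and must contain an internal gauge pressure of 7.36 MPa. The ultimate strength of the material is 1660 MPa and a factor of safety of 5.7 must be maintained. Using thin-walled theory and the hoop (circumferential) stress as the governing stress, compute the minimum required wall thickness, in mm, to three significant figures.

t = 11.7 mm

σ_allow = 1660/5.7 = 291.2 MPa.
Hoop stress σ_h = pD/(2t), so t = pD/(2σ_allow) = 7.36×925/(2×291.2) = 11.69 mm.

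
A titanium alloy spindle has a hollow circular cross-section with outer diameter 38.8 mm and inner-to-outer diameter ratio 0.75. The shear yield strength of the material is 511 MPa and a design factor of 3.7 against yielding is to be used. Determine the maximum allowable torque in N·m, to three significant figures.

τ_allow = 511/3.7 = 138.1 MPa.
For a hollow shaft T_allow = τ_allow·πd_o³(1−k⁴)/16 with 1−k⁴ = 0.6836, so πd_o³(1−k⁴)/16 = 7840 mm³.
T_allow = 138.1×7840 = 1.083×10^6 N·mm = 1083 N·m.

T_allow = 1080 N·m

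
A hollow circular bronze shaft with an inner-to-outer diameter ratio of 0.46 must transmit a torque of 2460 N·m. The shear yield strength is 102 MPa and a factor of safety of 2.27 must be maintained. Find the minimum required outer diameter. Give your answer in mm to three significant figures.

τ_allow = 102/2.27 = 44.93 MPa.
For a hollow shaft τ = 16T/[πd_o³(1−k⁴)] with k = 0.46, so 1−k⁴ = 0.9552.
d_o³ = 16T/[π τ_allow (1−k⁴)] = 16×2460000/(π×44.93×0.9552) = 291900 mm³.
d_o = 66.33 mm.

d_o = 66.3 mm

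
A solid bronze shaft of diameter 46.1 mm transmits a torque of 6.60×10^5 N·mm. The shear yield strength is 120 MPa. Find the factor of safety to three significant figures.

n = 3.50

τ = 16T/(πd³) = 16×660000/(π×46.1³) = 34.31 MPa.
n = τ_limit/τ = 120/34.31 = 3.498.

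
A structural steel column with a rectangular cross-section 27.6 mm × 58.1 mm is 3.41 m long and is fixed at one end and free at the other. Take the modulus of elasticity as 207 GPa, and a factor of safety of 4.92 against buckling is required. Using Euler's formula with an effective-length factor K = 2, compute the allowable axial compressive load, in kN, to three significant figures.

P_allow = 0.909 kN

Buckling occurs about the weak axis: I_min = h·b³/12 = 58.1×27.6³/12 = 101800 mm⁴ (b = 27.6 mm is the smaller dimension).
Effective length L_e = KL = 2×3.41 m = 6820 mm.
Euler critical load P_cr = π²EI/L_e² = π²×207000×101800/6820² = 4471 N.
P_allow = P_cr/n = 4471/4.92 = 908.8 N.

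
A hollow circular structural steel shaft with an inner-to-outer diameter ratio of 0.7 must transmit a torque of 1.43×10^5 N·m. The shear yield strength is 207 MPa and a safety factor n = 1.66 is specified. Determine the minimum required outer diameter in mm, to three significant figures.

τ_allow = 207/1.66 = 124.7 MPa.
For a hollow shaft τ = 16T/[πd_o³(1−k⁴)] with k = 0.7, so 1−k⁴ = 0.7599.
d_o³ = 16T/[π τ_allow (1−k⁴)] = 16×1.4300×10^8/(π×124.7×0.7599) = 7.686×10^6 mm³.
d_o = 197.3 mm.

d_o = 197 mm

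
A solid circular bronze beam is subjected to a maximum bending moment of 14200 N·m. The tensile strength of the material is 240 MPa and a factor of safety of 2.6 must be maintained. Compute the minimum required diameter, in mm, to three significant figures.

σ_allow = 240/2.6 = 92.31 MPa.
For a solid circular section σ = 32M/(πd³), so d³ = 32M/(π σ_allow) = 32×1.4200×10^7/(π×92.31) = 1.567×10^6 mm³.
d = 116.1 mm.

d = 116 mm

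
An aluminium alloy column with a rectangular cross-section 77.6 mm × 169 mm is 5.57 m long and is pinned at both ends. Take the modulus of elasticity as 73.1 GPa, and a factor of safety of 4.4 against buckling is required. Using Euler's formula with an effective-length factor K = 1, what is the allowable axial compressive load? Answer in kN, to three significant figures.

P_allow = 34.8 kN

Buckling occurs about the weak axis: I_min = h·b³/12 = 169×77.6³/12 = 6.581×10^6 mm⁴ (b = 77.6 mm is the smaller dimension).
Effective length L_e = KL = 1×5.57 m = 5570 mm.
Euler critical load P_cr = π²EI/L_e² = π²×73100×6.581×10^6/5570² = 153000 N.
P_allow = P_cr/n = 153000/4.4 = 34780 N.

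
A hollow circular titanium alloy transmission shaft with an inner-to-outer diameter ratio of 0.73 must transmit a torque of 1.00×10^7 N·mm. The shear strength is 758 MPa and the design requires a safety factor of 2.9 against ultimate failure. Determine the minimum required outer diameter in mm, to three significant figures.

τ_allow = 758/2.9 = 261.4 MPa.
For a hollow shaft τ = 16T/[πd_o³(1−k⁴)] with k = 0.73, so 1−k⁴ = 0.7160.
d_o³ = 16T/[π τ_allow (1−k⁴)] = 16×1.0000×10^7/(π×261.4×0.7160) = 272100 mm³.
d_o = 64.80 mm.

d_o = 64.8 mm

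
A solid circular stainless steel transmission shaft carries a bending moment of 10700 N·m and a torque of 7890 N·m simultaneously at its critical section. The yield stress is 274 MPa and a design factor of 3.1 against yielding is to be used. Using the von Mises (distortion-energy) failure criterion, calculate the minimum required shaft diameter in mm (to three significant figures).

σ_allow = σ_y/n = 274/3.1 = 88.39 MPa.
For a solid shaft σ_b = 32M/(πd³) and τ = 16T/(πd³), so the von Mises stress is σ' = (16/πd³)·√(4M²+3T²).
√(4M²+3T²) = √(4×(1.070×10^7)² + 3×(7.890×10^6)²) = 2.539×10^7 N·mm.
d³ = 16×2.539×10^7/(π×88.39) = 1.463×10^6 mm³.
d = 113.5 mm.

d = 114 mm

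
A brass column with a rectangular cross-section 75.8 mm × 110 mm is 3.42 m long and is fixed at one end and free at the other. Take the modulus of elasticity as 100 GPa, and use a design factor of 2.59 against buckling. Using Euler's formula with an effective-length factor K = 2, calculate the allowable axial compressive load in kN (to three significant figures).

P_allow = 32.5 kN

Buckling occurs about the weak axis: I_min = h·b³/12 = 110×75.8³/12 = 3.992×10^6 mm⁴ (b = 75.8 mm is the smaller dimension).
Effective length L_e = KL = 2×3.42 m = 6840 mm.
Euler critical load P_cr = π²EI/L_e² = π²×100000×3.992×10^6/6840² = 84220 N.
P_allow = P_cr/n = 84220/2.59 = 32520 N.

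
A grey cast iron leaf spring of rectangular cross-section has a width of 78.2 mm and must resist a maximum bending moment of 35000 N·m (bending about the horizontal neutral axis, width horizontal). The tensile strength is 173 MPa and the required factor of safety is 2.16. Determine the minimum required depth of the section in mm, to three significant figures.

h = 183 mm

σ_allow = 173/2.16 = 80.09 MPa.
For a rectangular section σ = 6M/(bh²), so h² = 6M/(b σ_allow) = 6×3.5000×10^7/(78.2×80.09) = 33530 mm².
h = 183.1 mm.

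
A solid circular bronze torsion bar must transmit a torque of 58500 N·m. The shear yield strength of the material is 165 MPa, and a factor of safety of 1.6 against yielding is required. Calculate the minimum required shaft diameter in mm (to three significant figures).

d = 142 mm

Allowable shear stress τ_allow = 165/1.6 = 103.1 MPa.
For a solid shaft τ = 16T/(πd³), so d³ = 16T/(π τ_allow) = 16×5.8500×10^7/(π×103.1) = 2.889×10^6 mm³.
d = (2.889×10^6)^(1/3) = 142.4 mm.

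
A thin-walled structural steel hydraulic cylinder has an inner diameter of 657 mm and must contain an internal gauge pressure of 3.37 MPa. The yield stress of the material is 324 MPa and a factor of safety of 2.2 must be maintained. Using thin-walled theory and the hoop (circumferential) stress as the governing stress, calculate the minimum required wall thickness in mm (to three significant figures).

σ_allow = 324/2.2 = 147.3 MPa.
Hoop stress σ_h = pD/(2t), so t = pD/(2σ_allow) = 3.37×657/(2×147.3) = 7.517 mm.

t = 7.52 mm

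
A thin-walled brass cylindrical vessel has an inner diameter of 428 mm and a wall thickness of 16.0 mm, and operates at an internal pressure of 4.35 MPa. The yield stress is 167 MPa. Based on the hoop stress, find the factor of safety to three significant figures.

σ_h = pD/(2t) = 4.35×428/(2×16.0) = 58.18 MPa.
n = 167/58.18 = 2.870.

n = 2.87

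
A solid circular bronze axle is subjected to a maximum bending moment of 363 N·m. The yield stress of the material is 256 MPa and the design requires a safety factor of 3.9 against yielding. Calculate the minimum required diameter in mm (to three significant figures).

σ_allow = 256/3.9 = 65.64 MPa.
For a solid circular section σ = 32M/(πd³), so d³ = 32M/(π σ_allow) = 32×363000/(π×65.64) = 56330 mm³.
d = 38.33 mm.

d = 38.3 mm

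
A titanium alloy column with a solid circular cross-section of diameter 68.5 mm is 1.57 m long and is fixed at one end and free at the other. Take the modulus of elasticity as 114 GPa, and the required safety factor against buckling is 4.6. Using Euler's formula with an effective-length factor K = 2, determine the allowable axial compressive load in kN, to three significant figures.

P_allow = 26.8 kN

I = πd⁴/64 = π×68.5⁴/64 = 1.081×10^6 mm⁴.
Effective length L_e = KL = 2×1.57 m = 3140 mm.
Euler critical load P_cr = π²EI/L_e² = π²×114000×1.081×10^6/3140² = 123300 N.
P_allow = P_cr/n = 123300/4.6 = 26810 N.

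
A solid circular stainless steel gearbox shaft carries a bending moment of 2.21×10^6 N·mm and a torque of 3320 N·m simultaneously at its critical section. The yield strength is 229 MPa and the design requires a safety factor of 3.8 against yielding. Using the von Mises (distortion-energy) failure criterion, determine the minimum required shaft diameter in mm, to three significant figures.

d = 84.9 mm

σ_allow = σ_y/n = 229/3.8 = 60.26 MPa.
For a solid shaft σ_b = 32M/(πd³) and τ = 16T/(πd³), so the von Mises stress is σ' = (16/πd³)·√(4M²+3T²).
√(4M²+3T²) = √(4×(2.210×10^6)² + 3×(3.320×10^6)²) = 7.253×10^6 N·mm.
d³ = 16×7.253×10^6/(π×60.26) = 613000 mm³.
d = 84.95 mm.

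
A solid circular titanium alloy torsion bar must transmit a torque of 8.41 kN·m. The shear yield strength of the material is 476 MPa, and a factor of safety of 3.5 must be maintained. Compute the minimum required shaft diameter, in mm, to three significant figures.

Allowable shear stress τ_allow = 476/3.5 = 136.0 MPa.
For a solid shaft τ = 16T/(πd³), so d³ = 16T/(π τ_allow) = 16×8410000/(π×136.0) = 314900 mm³.
d = (314900)^(1/3) = 68.04 mm.

d = 68.0 mm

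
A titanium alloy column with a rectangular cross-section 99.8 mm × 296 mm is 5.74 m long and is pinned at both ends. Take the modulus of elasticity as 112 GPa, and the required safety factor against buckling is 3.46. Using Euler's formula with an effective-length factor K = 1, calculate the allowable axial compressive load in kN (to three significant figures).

P_allow = 238 kN

Buckling occurs about the weak axis: I_min = h·b³/12 = 296×99.8³/12 = 2.452×10^7 mm⁴ (b = 99.8 mm is the smaller dimension).
Effective length L_e = KL = 1×5.74 m = 5740 mm.
Euler critical load P_cr = π²EI/L_e² = π²×112000×2.452×10^7/5740² = 822600 N.
P_allow = P_cr/n = 822600/3.46 = 237700 N.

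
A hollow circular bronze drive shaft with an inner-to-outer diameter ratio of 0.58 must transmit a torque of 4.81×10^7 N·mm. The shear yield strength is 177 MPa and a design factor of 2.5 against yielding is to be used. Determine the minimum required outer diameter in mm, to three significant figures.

τ_allow = 177/2.5 = 70.80 MPa.
For a hollow shaft τ = 16T/[πd_o³(1−k⁴)] with k = 0.58, so 1−k⁴ = 0.8868.
d_o³ = 16T/[π τ_allow (1−k⁴)] = 16×4.8100×10^7/(π×70.80×0.8868) = 3.902×10^6 mm³.
d_o = 157.4 mm.

d_o = 157 mm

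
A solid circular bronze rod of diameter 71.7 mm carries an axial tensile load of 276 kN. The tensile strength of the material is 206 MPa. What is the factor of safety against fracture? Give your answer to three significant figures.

A = πd²/4 = 4038 mm².
σ = F/A = 276000/4038 = 68.36 MPa.
n = 206/68.36 = 3.014.

n = 3.01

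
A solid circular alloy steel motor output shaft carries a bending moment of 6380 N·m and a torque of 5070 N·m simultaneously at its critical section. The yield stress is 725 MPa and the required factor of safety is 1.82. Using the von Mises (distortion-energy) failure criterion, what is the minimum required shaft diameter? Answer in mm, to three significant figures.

d = 58.3 mm

σ_allow = σ_y/n = 725/1.82 = 398.4 MPa.
For a solid shaft σ_b = 32M/(πd³) and τ = 16T/(πd³), so the von Mises stress is σ' = (16/πd³)·√(4M²+3T²).
√(4M²+3T²) = √(4×(6.380×10^6)² + 3×(5.070×10^6)²) = 1.549×10^7 N·mm.
d³ = 16×1.549×10^7/(π×398.4) = 198000 mm³.
d = 58.29 mm.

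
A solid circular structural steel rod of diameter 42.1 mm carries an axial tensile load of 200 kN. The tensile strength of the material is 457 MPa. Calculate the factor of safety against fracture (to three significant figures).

A = πd²/4 = 1392 mm².
σ = F/A = 200000/1392 = 143.7 MPa.
n = 457/143.7 = 3.181.

n = 3.18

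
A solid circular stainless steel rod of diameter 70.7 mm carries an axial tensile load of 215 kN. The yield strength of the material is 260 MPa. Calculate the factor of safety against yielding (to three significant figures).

n = 4.75

A = πd²/4 = 3926 mm².
σ = F/A = 215000/3926 = 54.77 MPa.
n = 260/54.77 = 4.747.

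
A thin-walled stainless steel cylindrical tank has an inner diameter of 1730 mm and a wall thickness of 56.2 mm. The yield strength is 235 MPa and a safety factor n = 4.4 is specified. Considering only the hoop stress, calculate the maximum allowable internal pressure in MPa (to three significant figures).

p_allow = 3.47 MPa

σ_allow = 235/4.4 = 53.41 MPa.
σ_h = pD/(2t) → p_allow = 2σ_allow t/D = 2×53.41×56.2/1730 = 3.470 MPa.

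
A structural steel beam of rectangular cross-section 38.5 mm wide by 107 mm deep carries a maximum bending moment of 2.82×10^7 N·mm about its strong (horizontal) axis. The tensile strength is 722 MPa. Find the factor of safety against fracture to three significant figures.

n = 1.88

Section modulus S = bh²/6 = 38.5×107²/6 = 73460 mm³.
σ = M/S = 2.8200×10^7/73460 = 383.9 MPa.
n = 722/383.9 = 1.881.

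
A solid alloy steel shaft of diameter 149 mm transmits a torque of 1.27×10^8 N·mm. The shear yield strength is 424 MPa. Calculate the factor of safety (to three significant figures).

τ = 16T/(πd³) = 16×1.2700×10^8/(π×149³) = 195.5 MPa.
n = τ_limit/τ = 424/195.5 = 2.168.

n = 2.17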